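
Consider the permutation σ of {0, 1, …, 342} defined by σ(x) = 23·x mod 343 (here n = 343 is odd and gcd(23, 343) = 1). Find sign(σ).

Start at x=130: 130 → 246 → 170 → 137 → 64 → 100 → 242 → … (one orbit).
Cycle lengths of π_23 on ℤ/343ℤ: [147, 147, 21, 21, 3, 3, 1]; 7 cycles in total.
Σ(ℓ_i−1) = 343−7 = 336; sign = (−1)^336 = +1.
Zolotarev: (23|343) = +1, matching the cycle-count sign.

+1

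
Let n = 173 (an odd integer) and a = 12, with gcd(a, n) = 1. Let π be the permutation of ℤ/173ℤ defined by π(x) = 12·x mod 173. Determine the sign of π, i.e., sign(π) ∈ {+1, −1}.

Orbit of 10 under x↦12x: [10, 120, 56, 153, 106, 61, 40]… (length divides ord_173(12)).
2 cycles of lengths [172, 1].
173 − 2 = 171 transpositions; sign(π) = (−1)^171 = -1.

-1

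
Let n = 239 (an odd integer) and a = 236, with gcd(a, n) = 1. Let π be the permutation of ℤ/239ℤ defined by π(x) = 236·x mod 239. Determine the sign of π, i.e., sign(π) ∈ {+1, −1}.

-1

Start at x=225: 225 → 42 → 113 → 139 → 61 → 56 → 71 → … (one orbit).
The orbit structure of x ↦ 236x mod 239: 2 orbits of sizes [238, 1].
2 cycles on 239: each ℓ→(−1)^(ℓ−1), product (−1)^237 = -1.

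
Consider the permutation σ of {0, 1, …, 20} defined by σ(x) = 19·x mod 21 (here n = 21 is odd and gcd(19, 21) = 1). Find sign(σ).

Orbit of 1 under x↦19x: [1, 19, 4, 13, 16, 10]… (length divides ord_21(19)).
The orbit structure of x ↦ 19x mod 21: 6 orbits of sizes [6, 6, 6, 1, 1, 1].
21 − 6 = 15 transpositions; sign(π) = (−1)^15 = -1.

-1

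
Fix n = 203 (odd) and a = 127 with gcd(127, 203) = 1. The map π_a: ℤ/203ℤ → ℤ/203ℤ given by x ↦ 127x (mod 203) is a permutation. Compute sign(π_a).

Orbit of 78 under x↦127x: [78, 162, 71, 85, 36, 106, 64]… (length divides ord_203(127)).
The orbit structure of x ↦ 127x mod 203: 14 orbits of sizes [28, 28, 28, 28, 28, 28, 28, 1, 1, 1, 1, 1, 1, 1].
n − c = 203 − 14 = 189; sign = (−1)^189 = -1.

-1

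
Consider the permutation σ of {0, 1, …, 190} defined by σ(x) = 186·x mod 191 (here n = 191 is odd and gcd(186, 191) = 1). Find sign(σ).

-1

Orbit of 38 under x↦186x: [38, 1, 186, 25, 66, 52, 122]… (length divides ord_191(186)).
Cycle lengths of π_186 on ℤ/191ℤ: [38, 38, 38, 38, 38, 1]; 6 cycles in total.
sign(π) = (−1)^{n − #cycles} = (−1)^{191−6} = (−1)^185 = -1.
Via Zolotarev, sign(π_{186}) = (186|191) = -1.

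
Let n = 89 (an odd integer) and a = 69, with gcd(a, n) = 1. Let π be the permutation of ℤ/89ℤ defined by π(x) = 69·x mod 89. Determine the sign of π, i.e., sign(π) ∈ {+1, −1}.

+1

Trace 64: π^k(64) = [64, 55, 57, 17, 16, 36, 81] for k=0..6.
Cycle lengths of π_69 on ℤ/89ℤ: [44, 44, 1]; 3 cycles in total.
With 3 cycles on 89 points, sign = (−1)^{89−3} = +1.
Check: (69/89) = +1 by Zolotarev.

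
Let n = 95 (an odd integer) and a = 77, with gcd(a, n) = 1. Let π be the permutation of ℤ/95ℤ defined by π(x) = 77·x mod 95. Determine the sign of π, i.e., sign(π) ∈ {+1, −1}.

-1

Trace 58: π^k(58) = [58, 1, 77, 39] for k=0..3.
Cycle type of π: 4×19 + 1×19; total 38 cycles.
sign(π) = (−1)^{n − #cycles} = (−1)^{95−38} = (−1)^57 = -1.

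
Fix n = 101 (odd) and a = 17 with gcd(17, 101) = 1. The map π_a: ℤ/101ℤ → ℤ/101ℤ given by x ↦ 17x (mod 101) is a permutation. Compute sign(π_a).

Trace 36: π^k(36) = [36, 6, 1, 17, 87, 65, 95] for k=0..6.
The orbit structure of x ↦ 17x mod 101: 11 orbits of sizes [10, 10, 10, 10, 10, 10, 10, 10, 10, 10, 1].
11 cycles on 101: each ℓ→(−1)^(ℓ−1), product (−1)^90 = +1.
Check: (17/101) = +1 by Zolotarev.

+1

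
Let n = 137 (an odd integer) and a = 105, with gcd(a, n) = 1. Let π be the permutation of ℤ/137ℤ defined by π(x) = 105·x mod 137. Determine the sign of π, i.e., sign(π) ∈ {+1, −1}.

+1

Trace 81: π^k(81) = [81, 11, 59, 30, 136, 32, 72] for k=0..6.
Cycle type of π: 68×2 + 1; total 3 cycles.
n − c = 137 − 3 = 134; sign = (−1)^134 = +1.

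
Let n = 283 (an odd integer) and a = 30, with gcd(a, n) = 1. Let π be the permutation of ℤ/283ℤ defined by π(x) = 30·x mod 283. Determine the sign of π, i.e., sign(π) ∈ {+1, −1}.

-1

Orbit of 4 under x↦30x: [4, 120, 204, 177, 216, 254, 262]… (length divides ord_283(30)).
The orbit structure of x ↦ 30x mod 283: 4 orbits of sizes [94, 94, 94, 1].
sign(π) = (−1)^{n − #cycles} = (−1)^{283−4} = (−1)^279 = -1.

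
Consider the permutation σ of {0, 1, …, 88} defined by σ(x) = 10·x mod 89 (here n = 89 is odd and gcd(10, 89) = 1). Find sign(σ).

+1

Trace 84: π^k(84) = [84, 39, 34, 73, 18, 2, 20] for k=0..6.
π_10 has 3 disjoint cycles with lengths [44, 44, 1] on {0,…,88}.
sign(π) = (−1)^{n − #cycles} = (−1)^{89−3} = (−1)^86 = +1.
(10|89)_J = +1 (Zolotarev's lemma cross-check).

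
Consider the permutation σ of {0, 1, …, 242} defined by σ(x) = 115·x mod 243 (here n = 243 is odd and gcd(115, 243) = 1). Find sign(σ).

Trace 112: π^k(112) = [112, 1, 115, 103, 181, 160, 175] for k=0..6.
Cycle lengths of π_115 on ℤ/243ℤ: [81, 81, 27, 27, 9, 9, 3, 3, 1, 1, 1]; 11 cycles in total.
243 − 11 = 232 transpositions; sign(π) = (−1)^232 = +1.
(115|243)_J = +1 (Zolotarev's lemma cross-check).

+1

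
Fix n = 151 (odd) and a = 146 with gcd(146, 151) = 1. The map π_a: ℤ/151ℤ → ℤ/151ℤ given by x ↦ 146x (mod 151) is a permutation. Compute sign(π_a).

Trace 101: π^k(101) = [101, 99, 109, 59, 7, 116, 24] for k=0..6.
Cycle type of π: 150 + 1; total 2 cycles.
With 2 cycles on 151 points, sign = (−1)^{151−2} = -1.
Zolotarev: (146|151) = -1, matching the cycle-count sign.

-1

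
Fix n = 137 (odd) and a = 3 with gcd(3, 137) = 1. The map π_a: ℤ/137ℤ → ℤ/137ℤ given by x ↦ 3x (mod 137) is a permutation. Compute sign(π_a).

Trace 44: π^k(44) = [44, 132, 122, 92, 2, 6, 18] for k=0..6.
Cycle type of π: 136 + 1; total 2 cycles.
Σ(ℓ_i−1) = 137−2 = 135; sign = (−1)^135 = -1.

-1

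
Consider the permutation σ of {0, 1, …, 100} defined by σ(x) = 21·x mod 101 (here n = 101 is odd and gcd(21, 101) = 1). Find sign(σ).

Start at x=76: 76 → 81 → 85 → 68 → 14 → 92 → 13 → … (one orbit).
The orbit structure of x ↦ 21x mod 101: 3 orbits of sizes [50, 50, 1].
sign(π) = (−1)^{n − #cycles} = (−1)^{101−3} = (−1)^98 = +1.
The Jacobi symbol (21|101) = +1 (Zolotarev) agrees.

+1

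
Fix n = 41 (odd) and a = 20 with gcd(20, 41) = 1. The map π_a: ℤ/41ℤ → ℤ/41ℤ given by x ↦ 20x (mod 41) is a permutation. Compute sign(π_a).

Trace 39: π^k(39) = [39, 1, 20, 31, 5, 18, 32] for k=0..6.
Cycle type of π: 20×2 + 1; total 3 cycles.
With 3 cycles on 41 points, sign = (−1)^{41−3} = +1.
Zolotarev: (20|41) = +1, matching the cycle-count sign.

+1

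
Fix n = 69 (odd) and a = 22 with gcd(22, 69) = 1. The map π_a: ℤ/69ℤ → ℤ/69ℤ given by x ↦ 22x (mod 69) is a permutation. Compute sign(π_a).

-1

Trace 1: π^k(1) = [1, 22] for k=0..1.
Decompose π into cycles: lengths [2, 2, 2, 2, 2, 2, 2, 2, 2, 2, 2, 2, 2, 2, 2, 2, 2, 2, 2, 2, 2, 2, 2, 2, 2, 2, 2, 2, 2, 2, 2, 2, 2, 1, 1, 1] (36 cycles, including the fixed point 0).
36 cycles on 69: each ℓ→(−1)^(ℓ−1), product (−1)^33 = -1.
Zolotarev: (22|69) = -1, matching the cycle-count sign.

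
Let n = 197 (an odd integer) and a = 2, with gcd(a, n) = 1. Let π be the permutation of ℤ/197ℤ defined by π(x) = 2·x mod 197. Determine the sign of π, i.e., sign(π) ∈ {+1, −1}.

Trace 84: π^k(84) = [84, 168, 139, 81, 162, 127, 57] for k=0..6.
Cycle type of π: 196 + 1; total 2 cycles.
197 − 2 = 195 transpositions; sign(π) = (−1)^195 = -1.
Zolotarev: (2|197) = -1, matching the cycle-count sign.

-1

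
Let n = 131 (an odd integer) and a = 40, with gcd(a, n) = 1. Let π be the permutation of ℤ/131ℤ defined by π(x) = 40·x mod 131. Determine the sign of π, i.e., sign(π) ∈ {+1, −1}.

Trace 64: π^k(64) = [64, 71, 89, 23, 3, 120, 84] for k=0..6.
2 cycles of lengths [130, 1].
With 2 cycles on 131 points, sign = (−1)^{131−2} = -1.

-1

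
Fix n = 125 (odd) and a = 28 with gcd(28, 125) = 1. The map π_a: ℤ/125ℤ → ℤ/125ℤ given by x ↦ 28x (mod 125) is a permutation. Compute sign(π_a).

-1

Orbit of 111 under x↦28x: [111, 108, 24, 47, 66, 98, 119]… (length divides ord_125(28)).
Cycle type of π: 100 + 20 + 4 + 1; total 4 cycles.
With 4 cycles on 125 points, sign = (−1)^{125−4} = -1.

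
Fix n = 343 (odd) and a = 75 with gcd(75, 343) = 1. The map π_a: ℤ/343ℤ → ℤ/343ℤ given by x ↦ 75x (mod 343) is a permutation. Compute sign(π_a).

Orbit of 29 under x↦75x: [29, 117, 200, 251, 303, 87, 8]… (length divides ord_343(75)).
Cycle lengths of π_75 on ℤ/343ℤ: [294, 42, 6, 1]; 4 cycles in total.
sign(π) = (−1)^{n − #cycles} = (−1)^{343−4} = (−1)^339 = -1.
Check: (75/343) = -1 by Zolotarev.

-1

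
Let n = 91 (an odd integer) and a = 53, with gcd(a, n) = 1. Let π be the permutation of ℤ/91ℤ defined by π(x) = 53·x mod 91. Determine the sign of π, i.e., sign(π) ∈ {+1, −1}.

+1

Start at x=79: 79 → 1 → 53 → 79 (one orbit).
π_53 has 39 disjoint cycles with lengths [3, 3, 3, 3, 3, 3, 3, 3, 3, 3, 3, 3, 3, 3, 3, 3, 3, 3, 3, 3, 3, 3, 3, 3, 3, 3, 1, 1, 1, 1, 1, 1, 1, 1, 1, 1, 1, 1, 1] on {0,…,90}.
sign(π) = (−1)^{n − #cycles} = (−1)^{91−39} = (−1)^52 = +1.
(53|91)_J = +1 (Zolotarev's lemma cross-check).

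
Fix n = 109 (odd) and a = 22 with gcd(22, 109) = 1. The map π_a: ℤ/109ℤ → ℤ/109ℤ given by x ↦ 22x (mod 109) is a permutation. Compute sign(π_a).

+1

Orbit of 21 under x↦22x: [21, 26, 27, 49, 97, 63, 78]… (length divides ord_109(22)).
π_22 has 5 disjoint cycles with lengths [27, 27, 27, 27, 1] on {0,…,108}.
109 − 5 = 104 transpositions; sign(π) = (−1)^104 = +1.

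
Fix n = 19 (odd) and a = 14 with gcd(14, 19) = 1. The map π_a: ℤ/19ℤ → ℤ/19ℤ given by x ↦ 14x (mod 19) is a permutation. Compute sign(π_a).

Start at x=8: 8 → 17 → 10 → 7 → 3 → 4 → 18 → … (one orbit).
Cycle lengths of π_14 on ℤ/19ℤ: [18, 1]; 2 cycles in total.
19 − 2 = 17 transpositions; sign(π) = (−1)^17 = -1.
Via Zolotarev, sign(π_{14}) = (14|19) = -1.

-1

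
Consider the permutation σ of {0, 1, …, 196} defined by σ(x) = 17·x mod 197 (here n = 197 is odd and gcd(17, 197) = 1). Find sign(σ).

-1

Orbit of 111 under x↦17x: [111, 114, 165, 47, 11, 187, 27]… (length divides ord_197(17)).
Decompose π into cycles: lengths [196, 1] (2 cycles, including the fixed point 0).
2 cycles on 197: each ℓ→(−1)^(ℓ−1), product (−1)^195 = -1.
The Jacobi symbol (17|197) = -1 (Zolotarev) agrees.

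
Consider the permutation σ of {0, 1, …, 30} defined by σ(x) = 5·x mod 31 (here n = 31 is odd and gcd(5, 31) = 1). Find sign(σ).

+1

Start at x=25: 25 → 1 → 5 → 25 (one orbit).
11 cycles of lengths [3, 3, 3, 3, 3, 3, 3, 3, 3, 3, 1].
31 − 11 = 20 transpositions; sign(π) = (−1)^20 = +1.
(5|31)_J = +1 (Zolotarev's lemma cross-check).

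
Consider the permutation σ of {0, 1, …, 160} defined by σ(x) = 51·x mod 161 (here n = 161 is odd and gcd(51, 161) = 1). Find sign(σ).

-1

Trace 64: π^k(64) = [64, 44, 151, 134, 72, 130, 29] for k=0..6.
The orbit structure of x ↦ 51x mod 161: 6 orbits of sizes [66, 66, 22, 3, 3, 1].
n − c = 161 − 6 = 155; sign = (−1)^155 = -1.
Zolotarev: (51|161) = -1, matching the cycle-count sign.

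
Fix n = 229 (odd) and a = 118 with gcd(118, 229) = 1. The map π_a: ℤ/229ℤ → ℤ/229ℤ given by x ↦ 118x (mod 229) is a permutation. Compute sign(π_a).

+1

Start at x=4: 4 → 14 → 49 → 57 → 85 → 183 → 68 → … (one orbit).
The orbit structure of x ↦ 118x mod 229: 3 orbits of sizes [114, 114, 1].
n − c = 229 − 3 = 226; sign = (−1)^226 = +1.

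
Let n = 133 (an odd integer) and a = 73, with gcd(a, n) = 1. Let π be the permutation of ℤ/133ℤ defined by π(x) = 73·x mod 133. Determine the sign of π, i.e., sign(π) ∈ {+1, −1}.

-1

Orbit of 24 under x↦73x: [24, 23, 83, 74, 82, 1, 73]… (length divides ord_133(73)).
Cycle type of π: 18×6 + 9×2 + 6 + 1; total 10 cycles.
sign(π) = (−1)^{n − #cycles} = (−1)^{133−10} = (−1)^123 = -1.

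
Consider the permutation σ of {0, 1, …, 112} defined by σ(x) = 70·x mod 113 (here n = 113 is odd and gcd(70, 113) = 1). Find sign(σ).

Orbit of 87 under x↦70x: [87, 101, 64, 73, 25, 55, 8]… (length divides ord_113(70)).
Cycle type of π: 112 + 1; total 2 cycles.
2 cycles on 113: each ℓ→(−1)^(ℓ−1), product (−1)^111 = -1.
(70|113)_J = -1 (Zolotarev's lemma cross-check).

-1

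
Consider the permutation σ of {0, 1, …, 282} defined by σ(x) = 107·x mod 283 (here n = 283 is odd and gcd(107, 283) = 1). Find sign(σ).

-1

Start at x=5: 5 → 252 → 79 → 246 → 3 → 38 → 104 → … (one orbit).
π_107 has 2 disjoint cycles with lengths [282, 1] on {0,…,282}.
n − c = 283 − 2 = 281; sign = (−1)^281 = -1.
The Jacobi symbol (107|283) = -1 (Zolotarev) agrees.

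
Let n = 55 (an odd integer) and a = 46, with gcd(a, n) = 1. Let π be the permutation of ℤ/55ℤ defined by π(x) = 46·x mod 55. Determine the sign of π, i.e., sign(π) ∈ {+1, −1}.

-1

Orbit of 1 under x↦46x: [1, 46, 26, 41, 16, 21, 31]… (length divides ord_55(46)).
π_46 has 10 disjoint cycles with lengths [10, 10, 10, 10, 10, 1, 1, 1, 1, 1] on {0,…,54}.
With 10 cycles on 55 points, sign = (−1)^{55−10} = -1.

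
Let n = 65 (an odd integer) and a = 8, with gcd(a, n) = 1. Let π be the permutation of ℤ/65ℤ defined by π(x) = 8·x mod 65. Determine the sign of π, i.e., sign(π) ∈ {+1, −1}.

Start at x=8: 8 → 64 → 57 → 1 → 8 (one orbit).
Decompose π into cycles: lengths [4, 4, 4, 4, 4, 4, 4, 4, 4, 4, 4, 4, 4, 4, 4, 4, 1] (17 cycles, including the fixed point 0).
Σ(ℓ_i−1) = 65−17 = 48; sign = (−1)^48 = +1.

+1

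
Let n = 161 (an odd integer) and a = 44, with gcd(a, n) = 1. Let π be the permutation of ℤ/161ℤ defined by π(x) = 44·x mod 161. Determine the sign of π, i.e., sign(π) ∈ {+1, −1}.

Start at x=29: 29 → 149 → 116 → 113 → 142 → 130 → 85 → … (one orbit).
π_44 has 6 disjoint cycles with lengths [66, 66, 22, 3, 3, 1] on {0,…,160}.
With 6 cycles on 161 points, sign = (−1)^{161−6} = -1.
Zolotarev: (44|161) = -1, matching the cycle-count sign.

-1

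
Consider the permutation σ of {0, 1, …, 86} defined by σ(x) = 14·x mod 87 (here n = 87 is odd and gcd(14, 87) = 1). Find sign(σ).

Orbit of 25 under x↦14x: [25, 2, 28, 44, 7, 11, 67]… (length divides ord_87(14)).
π_14 has 5 disjoint cycles with lengths [28, 28, 28, 2, 1] on {0,…,86}.
87 − 5 = 82 transpositions; sign(π) = (−1)^82 = +1.
(14|87)_J = +1 (Zolotarev's lemma cross-check).

+1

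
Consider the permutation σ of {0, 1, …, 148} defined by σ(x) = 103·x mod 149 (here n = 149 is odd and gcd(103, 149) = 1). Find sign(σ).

Trace 29: π^k(29) = [29, 7, 125, 61, 25, 42, 5] for k=0..6.
3 cycles of lengths [74, 74, 1].
149 − 3 = 146 transpositions; sign(π) = (−1)^146 = +1.
Zolotarev: (103|149) = +1, matching the cycle-count sign.

+1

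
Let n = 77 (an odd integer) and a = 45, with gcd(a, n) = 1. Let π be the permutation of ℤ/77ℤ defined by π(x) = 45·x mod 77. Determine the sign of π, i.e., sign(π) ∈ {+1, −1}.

Start at x=45: 45 → 23 → 34 → 67 → 12 → 1 → 45 (one orbit).
Cycle lengths of π_45 on ℤ/77ℤ: [6, 6, 6, 6, 6, 6, 6, 6, 6, 6, 6, 1, 1, 1, 1, 1, 1, 1, 1, 1, 1, 1]; 22 cycles in total.
sign(π) = (−1)^{n − #cycles} = (−1)^{77−22} = (−1)^55 = -1.
Via Zolotarev, sign(π_{45}) = (45|77) = -1.

-1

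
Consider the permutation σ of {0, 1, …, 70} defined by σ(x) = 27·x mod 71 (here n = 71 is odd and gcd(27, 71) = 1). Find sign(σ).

Orbit of 16 under x↦27x: [16, 6, 20, 43, 25, 36, 49]… (length divides ord_71(27)).
Decompose π into cycles: lengths [35, 35, 1] (3 cycles, including the fixed point 0).
Σ(ℓ_i−1) = 71−3 = 68; sign = (−1)^68 = +1.

+1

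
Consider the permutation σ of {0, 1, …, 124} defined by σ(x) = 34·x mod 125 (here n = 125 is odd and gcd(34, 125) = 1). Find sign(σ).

+1

Trace 41: π^k(41) = [41, 19, 21, 89, 26, 9, 56] for k=0..6.
Decompose π into cycles: lengths [50, 50, 10, 10, 2, 2, 1] (7 cycles, including the fixed point 0).
125 − 7 = 118 transpositions; sign(π) = (−1)^118 = +1.
Check: (34/125) = +1 by Zolotarev.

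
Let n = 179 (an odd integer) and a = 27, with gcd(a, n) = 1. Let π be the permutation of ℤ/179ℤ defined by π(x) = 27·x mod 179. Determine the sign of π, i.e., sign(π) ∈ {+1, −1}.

+1

Trace 3: π^k(3) = [3, 81, 39, 158, 149, 85, 147] for k=0..6.
3 cycles of lengths [89, 89, 1].
sign(π) = (−1)^{n − #cycles} = (−1)^{179−3} = (−1)^176 = +1.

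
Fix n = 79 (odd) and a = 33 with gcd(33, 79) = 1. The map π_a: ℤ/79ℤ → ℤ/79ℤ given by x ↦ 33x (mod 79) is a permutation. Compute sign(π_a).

Trace 38: π^k(38) = [38, 69, 65, 12, 1, 33, 62] for k=0..6.
The orbit structure of x ↦ 33x mod 79: 4 orbits of sizes [26, 26, 26, 1].
Σ(ℓ_i−1) = 79−4 = 75; sign = (−1)^75 = -1.
Check: (33/79) = -1 by Zolotarev.

-1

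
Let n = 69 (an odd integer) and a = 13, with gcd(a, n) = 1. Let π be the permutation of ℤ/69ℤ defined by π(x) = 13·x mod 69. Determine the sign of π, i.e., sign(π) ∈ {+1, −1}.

+1

Start at x=4: 4 → 52 → 55 → 25 → 49 → 16 → 1 → … (one orbit).
Cycle type of π: 11×6 + 1×3; total 9 cycles.
Σ(ℓ_i−1) = 69−9 = 60; sign = (−1)^60 = +1.
Check: (13/69) = +1 by Zolotarev.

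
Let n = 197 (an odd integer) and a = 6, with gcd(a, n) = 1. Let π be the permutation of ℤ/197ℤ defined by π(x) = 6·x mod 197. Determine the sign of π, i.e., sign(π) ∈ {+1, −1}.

Trace 6: π^k(6) = [6, 36, 19, 114, 93, 164, 196] for k=0..6.
Decompose π into cycles: lengths [14, 14, 14, 14, 14, 14, 14, 14, 14, 14, 14, 14, 14, 14, 1] (15 cycles, including the fixed point 0).
n − c = 197 − 15 = 182; sign = (−1)^182 = +1.
The Jacobi symbol (6|197) = +1 (Zolotarev) agrees.

+1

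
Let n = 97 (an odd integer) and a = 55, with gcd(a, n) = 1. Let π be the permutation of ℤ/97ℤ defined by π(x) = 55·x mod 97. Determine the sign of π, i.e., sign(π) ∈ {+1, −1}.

-1

Start at x=18: 18 → 20 → 33 → 69 → 12 → 78 → 22 → … (one orbit).
Decompose π into cycles: lengths [32, 32, 32, 1] (4 cycles, including the fixed point 0).
With 4 cycles on 97 points, sign = (−1)^{97−4} = -1.
Via Zolotarev, sign(π_{55}) = (55|97) = -1.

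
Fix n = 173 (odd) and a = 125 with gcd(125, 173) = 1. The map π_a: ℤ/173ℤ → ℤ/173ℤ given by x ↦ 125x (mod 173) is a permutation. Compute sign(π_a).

Orbit of 74 under x↦125x: [74, 81, 91, 130, 161, 57, 32]… (length divides ord_173(125)).
Decompose π into cycles: lengths [172, 1] (2 cycles, including the fixed point 0).
Σ(ℓ_i−1) = 173−2 = 171; sign = (−1)^171 = -1.
Check: (125/173) = -1 by Zolotarev.

-1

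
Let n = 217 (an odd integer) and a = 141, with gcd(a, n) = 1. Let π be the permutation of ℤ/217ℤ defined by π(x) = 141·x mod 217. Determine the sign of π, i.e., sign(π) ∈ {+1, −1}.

-1

Start at x=197: 197 → 1 → 141 → 134 → 15 → 162 → 57 → … (one orbit).
14 cycles of lengths [30, 30, 30, 30, 30, 30, 30, 1, 1, 1, 1, 1, 1, 1].
sign(π) = (−1)^{n − #cycles} = (−1)^{217−14} = (−1)^203 = -1.
(141|217)_J = -1 (Zolotarev's lemma cross-check).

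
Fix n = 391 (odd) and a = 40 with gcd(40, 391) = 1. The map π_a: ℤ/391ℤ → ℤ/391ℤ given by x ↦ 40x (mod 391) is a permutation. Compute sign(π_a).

Start at x=288: 288 → 181 → 202 → 260 → 234 → 367 → 213 → … (one orbit).
Cycle type of π: 176×2 + 22 + 16 + 1; total 5 cycles.
n − c = 391 − 5 = 386; sign = (−1)^386 = +1.

+1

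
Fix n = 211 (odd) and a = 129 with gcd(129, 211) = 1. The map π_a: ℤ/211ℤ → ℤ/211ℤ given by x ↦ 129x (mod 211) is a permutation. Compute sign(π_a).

Orbit of 82 under x↦129x: [82, 28, 25, 60, 144, 8, 188]… (length divides ord_211(129)).
The orbit structure of x ↦ 129x mod 211: 4 orbits of sizes [70, 70, 70, 1].
n − c = 211 − 4 = 207; sign = (−1)^207 = -1.
Zolotarev: (129|211) = -1, matching the cycle-count sign.

-1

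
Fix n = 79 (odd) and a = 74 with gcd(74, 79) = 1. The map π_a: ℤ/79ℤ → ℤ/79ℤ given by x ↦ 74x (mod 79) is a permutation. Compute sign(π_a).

-1

Start at x=56: 56 → 36 → 57 → 31 → 3 → 64 → 75 → … (one orbit).
Decompose π into cycles: lengths [78, 1] (2 cycles, including the fixed point 0).
2 cycles on 79: each ℓ→(−1)^(ℓ−1), product (−1)^77 = -1.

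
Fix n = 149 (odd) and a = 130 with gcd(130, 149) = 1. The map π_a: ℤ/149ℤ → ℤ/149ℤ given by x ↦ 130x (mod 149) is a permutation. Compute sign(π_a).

+1

Orbit of 96 under x↦130x: [96, 113, 88, 116, 31, 7, 16]… (length divides ord_149(130)).
Cycle lengths of π_130 on ℤ/149ℤ: [74, 74, 1]; 3 cycles in total.
sign(π) = (−1)^{n − #cycles} = (−1)^{149−3} = (−1)^146 = +1.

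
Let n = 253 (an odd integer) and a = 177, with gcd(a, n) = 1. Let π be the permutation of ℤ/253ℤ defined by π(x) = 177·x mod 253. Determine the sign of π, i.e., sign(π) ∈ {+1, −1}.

Start at x=1: 1 → 177 → 210 → 232 → 78 → 144 → 188 → … (one orbit).
Cycle type of π: 11×22 + 1×11; total 33 cycles.
sign(π) = (−1)^{n − #cycles} = (−1)^{253−33} = (−1)^220 = +1.
Via Zolotarev, sign(π_{177}) = (177|253) = +1.

+1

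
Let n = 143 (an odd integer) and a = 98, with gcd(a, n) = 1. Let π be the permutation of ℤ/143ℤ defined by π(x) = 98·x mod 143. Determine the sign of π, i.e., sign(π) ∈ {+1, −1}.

Trace 23: π^k(23) = [23, 109, 100, 76, 12, 32, 133] for k=0..6.
Cycle lengths of π_98 on ℤ/143ℤ: [12, 12, 12, 12, 12, 12, 12, 12, 12, 12, 12, 2, 2, 2, 2, 2, 1]; 17 cycles in total.
17 cycles on 143: each ℓ→(−1)^(ℓ−1), product (−1)^126 = +1.

+1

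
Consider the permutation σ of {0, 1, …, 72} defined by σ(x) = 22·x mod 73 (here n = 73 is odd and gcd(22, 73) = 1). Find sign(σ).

-1

Orbit of 27 under x↦22x: [27, 10, 1, 22, 46, 63, 72]… (length divides ord_73(22)).
The orbit structure of x ↦ 22x mod 73: 10 orbits of sizes [8, 8, 8, 8, 8, 8, 8, 8, 8, 1].
10 cycles on 73: each ℓ→(−1)^(ℓ−1), product (−1)^63 = -1.
The Jacobi symbol (22|73) = -1 (Zolotarev) agrees.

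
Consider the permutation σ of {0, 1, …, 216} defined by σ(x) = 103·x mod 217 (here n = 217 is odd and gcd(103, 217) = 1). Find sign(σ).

-1

Orbit of 103 under x↦103x: [103, 193, 132, 142, 87, 64, 82]… (length divides ord_217(103)).
Decompose π into cycles: lengths [30, 30, 30, 30, 30, 30, 15, 15, 6, 1] (10 cycles, including the fixed point 0).
217 − 10 = 207 transpositions; sign(π) = (−1)^207 = -1.
The Jacobi symbol (103|217) = -1 (Zolotarev) agrees.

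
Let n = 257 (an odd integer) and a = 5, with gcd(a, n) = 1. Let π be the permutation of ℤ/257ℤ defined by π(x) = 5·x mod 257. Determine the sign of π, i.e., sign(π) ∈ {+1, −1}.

Trace 236: π^k(236) = [236, 152, 246, 202, 239, 167, 64] for k=0..6.
π_5 has 2 disjoint cycles with lengths [256, 1] on {0,…,256}.
2 cycles on 257: each ℓ→(−1)^(ℓ−1), product (−1)^255 = -1.
Zolotarev: (5|257) = -1, matching the cycle-count sign.

-1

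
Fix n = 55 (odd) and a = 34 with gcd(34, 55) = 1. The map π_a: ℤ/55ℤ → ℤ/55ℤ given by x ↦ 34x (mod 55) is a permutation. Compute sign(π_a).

+1

Start at x=1: 1 → 34 → 1 (one orbit).
Cycle type of π: 2×22 + 1×11; total 33 cycles.
33 cycles on 55: each ℓ→(−1)^(ℓ−1), product (−1)^22 = +1.
Check: (34/55) = +1 by Zolotarev.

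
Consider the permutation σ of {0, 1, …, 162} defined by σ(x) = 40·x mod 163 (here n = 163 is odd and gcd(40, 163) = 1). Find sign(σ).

+1

Orbit of 133 under x↦40x: [133, 104, 85, 140, 58, 38, 53]… (length divides ord_163(40)).
The orbit structure of x ↦ 40x mod 163: 19 orbits of sizes [9, 9, 9, 9, 9, 9, 9, 9, 9, 9, 9, 9, 9, 9, 9, 9, 9, 9, 1].
Σ(ℓ_i−1) = 163−19 = 144; sign = (−1)^144 = +1.
The Jacobi symbol (40|163) = +1 (Zolotarev) agrees.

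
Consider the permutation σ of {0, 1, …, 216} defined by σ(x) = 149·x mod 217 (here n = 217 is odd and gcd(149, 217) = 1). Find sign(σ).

Start at x=1: 1 → 149 → 67 → 1 (one orbit).
Cycle lengths of π_149 on ℤ/217ℤ: [3, 3, 3, 3, 3, 3, 3, 3, 3, 3, 3, 3, 3, 3, 3, 3, 3, 3, 3, 3, 3, 3, 3, 3, 3, 3, 3, 3, 3, 3, 3, 3, 3, 3, 3, 3, 3, 3, 3, 3, 3, 3, 3, 3, 3, 3, 3, 3, 3, 3, 3, 3, 3, 3, 3, 3, 3, 3, 3, 3, 3, 3, 3, 3, 3, 3, 3, 3, 3, 3, 3, 3, 1]; 73 cycles in total.
73 cycles on 217: each ℓ→(−1)^(ℓ−1), product (−1)^144 = +1.

+1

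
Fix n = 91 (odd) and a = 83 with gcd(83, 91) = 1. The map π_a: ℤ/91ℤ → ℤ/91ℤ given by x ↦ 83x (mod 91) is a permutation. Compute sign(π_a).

+1

Start at x=1: 1 → 83 → 64 → 34 → 1 (one orbit).
Cycle lengths of π_83 on ℤ/91ℤ: [4, 4, 4, 4, 4, 4, 4, 4, 4, 4, 4, 4, 4, 4, 4, 4, 4, 4, 4, 4, 4, 2, 2, 2, 1]; 25 cycles in total.
25 cycles on 91: each ℓ→(−1)^(ℓ−1), product (−1)^66 = +1.
(83|91)_J = +1 (Zolotarev's lemma cross-check).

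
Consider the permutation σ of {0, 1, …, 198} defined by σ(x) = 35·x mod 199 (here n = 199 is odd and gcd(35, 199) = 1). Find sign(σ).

+1

Start at x=46: 46 → 18 → 33 → 160 → 28 → 184 → 72 → … (one orbit).
Cycle lengths of π_35 on ℤ/199ℤ: [99, 99, 1]; 3 cycles in total.
199 − 3 = 196 transpositions; sign(π) = (−1)^196 = +1.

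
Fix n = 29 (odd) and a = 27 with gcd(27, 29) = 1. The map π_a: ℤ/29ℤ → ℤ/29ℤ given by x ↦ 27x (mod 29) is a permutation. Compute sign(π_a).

-1

Start at x=23: 23 → 12 → 5 → 19 → 20 → 18 → 22 → … (one orbit).
The orbit structure of x ↦ 27x mod 29: 2 orbits of sizes [28, 1].
Σ(ℓ_i−1) = 29−2 = 27; sign = (−1)^27 = -1.
(27|29)_J = -1 (Zolotarev's lemma cross-check).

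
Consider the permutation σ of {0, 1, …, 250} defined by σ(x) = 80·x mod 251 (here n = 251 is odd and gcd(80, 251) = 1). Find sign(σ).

+1

Orbit of 69 under x↦80x: [69, 249, 91, 1, 80, 125, 211]… (length divides ord_251(80)).
π_80 has 11 disjoint cycles with lengths [25, 25, 25, 25, 25, 25, 25, 25, 25, 25, 1] on {0,…,250}.
n − c = 251 − 11 = 240; sign = (−1)^240 = +1.
Check: (80/251) = +1 by Zolotarev.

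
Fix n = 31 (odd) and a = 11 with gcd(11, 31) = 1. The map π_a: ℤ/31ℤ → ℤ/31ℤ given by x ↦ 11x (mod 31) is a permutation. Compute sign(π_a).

-1

Start at x=20: 20 → 3 → 2 → 22 → 25 → 27 → 18 → … (one orbit).
2 cycles of lengths [30, 1].
With 2 cycles on 31 points, sign = (−1)^{31−2} = -1.
Zolotarev: (11|31) = -1, matching the cycle-count sign.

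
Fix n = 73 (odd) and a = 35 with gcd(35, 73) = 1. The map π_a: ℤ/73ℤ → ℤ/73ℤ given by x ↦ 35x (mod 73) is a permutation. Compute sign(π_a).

Trace 57: π^k(57) = [57, 24, 37, 54, 65, 12, 55] for k=0..6.
Cycle lengths of π_35 on ℤ/73ℤ: [36, 36, 1]; 3 cycles in total.
Σ(ℓ_i−1) = 73−3 = 70; sign = (−1)^70 = +1.
The Jacobi symbol (35|73) = +1 (Zolotarev) agrees.

+1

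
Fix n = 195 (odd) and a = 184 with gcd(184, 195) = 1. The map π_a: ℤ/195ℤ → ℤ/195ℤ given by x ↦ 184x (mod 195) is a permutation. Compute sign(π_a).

-1

Trace 166: π^k(166) = [166, 124, 1, 184, 121, 34, 16] for k=0..6.
The orbit structure of x ↦ 184x mod 195: 24 orbits of sizes [12, 12, 12, 12, 12, 12, 12, 12, 12, 12, 12, 12, 12, 12, 12, 2, 2, 2, 2, 2, 2, 1, 1, 1].
sign(π) = (−1)^{n − #cycles} = (−1)^{195−24} = (−1)^171 = -1.
(184|195)_J = -1 (Zolotarev's lemma cross-check).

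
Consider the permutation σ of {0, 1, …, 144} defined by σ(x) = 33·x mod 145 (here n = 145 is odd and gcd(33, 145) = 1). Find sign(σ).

Orbit of 93 under x↦33x: [93, 24, 67, 36, 28, 54, 42]… (length divides ord_145(33)).
Cycle type of π: 28×4 + 14×2 + 4 + 1; total 8 cycles.
sign(π) = (−1)^{n − #cycles} = (−1)^{145−8} = (−1)^137 = -1.
Zolotarev: (33|145) = -1, matching the cycle-count sign.

-1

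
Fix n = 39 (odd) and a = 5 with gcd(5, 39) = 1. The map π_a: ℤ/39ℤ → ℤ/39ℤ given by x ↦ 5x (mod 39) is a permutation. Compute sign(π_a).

+1

Orbit of 1 under x↦5x: [1, 5, 25, 8]… (length divides ord_39(5)).
π_5 has 11 disjoint cycles with lengths [4, 4, 4, 4, 4, 4, 4, 4, 4, 2, 1] on {0,…,38}.
n − c = 39 − 11 = 28; sign = (−1)^28 = +1.
Check: (5/39) = +1 by Zolotarev.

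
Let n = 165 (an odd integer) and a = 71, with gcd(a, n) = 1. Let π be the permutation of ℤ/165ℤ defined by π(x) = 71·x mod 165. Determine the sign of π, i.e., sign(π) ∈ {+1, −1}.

Start at x=1: 1 → 71 → 91 → 26 → 31 → 56 → 16 → … (one orbit).
Cycle type of π: 10×10 + 5×10 + 2×5 + 1×5; total 30 cycles.
165 − 30 = 135 transpositions; sign(π) = (−1)^135 = -1.
Check: (71/165) = -1 by Zolotarev.

-1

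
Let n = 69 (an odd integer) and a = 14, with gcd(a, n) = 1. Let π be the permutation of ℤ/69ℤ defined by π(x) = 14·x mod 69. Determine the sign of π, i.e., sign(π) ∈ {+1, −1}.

+1

Start at x=53: 53 → 52 → 38 → 49 → 65 → 13 → 44 → … (one orbit).
Cycle lengths of π_14 on ℤ/69ℤ: [22, 22, 22, 2, 1]; 5 cycles in total.
With 5 cycles on 69 points, sign = (−1)^{69−5} = +1.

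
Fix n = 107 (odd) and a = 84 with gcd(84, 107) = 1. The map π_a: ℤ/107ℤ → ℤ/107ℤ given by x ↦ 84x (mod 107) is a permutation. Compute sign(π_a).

-1

Start at x=70: 70 → 102 → 8 → 30 → 59 → 34 → 74 → … (one orbit).
2 cycles of lengths [106, 1].
107 − 2 = 105 transpositions; sign(π) = (−1)^105 = -1.
The Jacobi symbol (84|107) = -1 (Zolotarev) agrees.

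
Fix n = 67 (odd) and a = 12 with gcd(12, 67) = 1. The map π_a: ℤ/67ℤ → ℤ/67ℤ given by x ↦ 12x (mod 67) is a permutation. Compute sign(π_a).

Trace 40: π^k(40) = [40, 11, 65, 43, 47, 28, 1] for k=0..6.
Cycle lengths of π_12 on ℤ/67ℤ: [66, 1]; 2 cycles in total.
sign(π) = (−1)^{n − #cycles} = (−1)^{67−2} = (−1)^65 = -1.
Check: (12/67) = -1 by Zolotarev.

-1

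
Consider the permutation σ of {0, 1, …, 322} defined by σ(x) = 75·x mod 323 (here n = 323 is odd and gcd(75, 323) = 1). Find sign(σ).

+1

Orbit of 1 under x↦75x: [1, 75, 134, 37, 191, 113, 77]… (length divides ord_323(75)).
Cycle type of π: 16×19 + 2×9 + 1; total 29 cycles.
sign(π) = (−1)^{n − #cycles} = (−1)^{323−29} = (−1)^294 = +1.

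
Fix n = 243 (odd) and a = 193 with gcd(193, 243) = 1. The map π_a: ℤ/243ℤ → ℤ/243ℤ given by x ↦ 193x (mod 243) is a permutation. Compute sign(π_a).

Start at x=205: 205 → 199 → 13 → 79 → 181 → 184 → 34 → … (one orbit).
π_193 has 11 disjoint cycles with lengths [81, 81, 27, 27, 9, 9, 3, 3, 1, 1, 1] on {0,…,242}.
With 11 cycles on 243 points, sign = (−1)^{243−11} = +1.
Via Zolotarev, sign(π_{193}) = (193|243) = +1.

+1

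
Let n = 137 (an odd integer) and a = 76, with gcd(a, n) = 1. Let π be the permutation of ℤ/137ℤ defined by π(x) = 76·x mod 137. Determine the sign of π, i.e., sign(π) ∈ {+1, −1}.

+1

Orbit of 25 under x↦76x: [25, 119, 2, 15, 44, 56, 9]… (length divides ord_137(76)).
The orbit structure of x ↦ 76x mod 137: 3 orbits of sizes [68, 68, 1].
sign(π) = (−1)^{n − #cycles} = (−1)^{137−3} = (−1)^134 = +1.
Check: (76/137) = +1 by Zolotarev.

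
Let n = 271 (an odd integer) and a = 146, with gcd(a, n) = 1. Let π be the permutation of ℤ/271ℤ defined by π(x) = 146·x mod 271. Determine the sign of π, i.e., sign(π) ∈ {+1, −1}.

Orbit of 93 under x↦146x: [93, 28, 23, 106, 29, 169, 13]… (length divides ord_271(146)).
Cycle type of π: 18×15 + 1; total 16 cycles.
sign(π) = (−1)^{n − #cycles} = (−1)^{271−16} = (−1)^255 = -1.
Check: (146/271) = -1 by Zolotarev.

-1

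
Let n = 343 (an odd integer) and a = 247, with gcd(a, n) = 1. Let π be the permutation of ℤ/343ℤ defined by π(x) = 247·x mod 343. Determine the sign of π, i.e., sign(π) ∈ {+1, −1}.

Trace 256: π^k(256) = [256, 120, 142, 88, 127, 156, 116] for k=0..6.
Cycle type of π: 147×2 + 21×2 + 3×2 + 1; total 7 cycles.
Σ(ℓ_i−1) = 343−7 = 336; sign = (−1)^336 = +1.

+1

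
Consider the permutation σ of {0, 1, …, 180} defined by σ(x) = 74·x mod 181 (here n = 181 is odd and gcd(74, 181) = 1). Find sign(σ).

-1

Start at x=162: 162 → 42 → 31 → 122 → 159 → 1 → 74 → … (one orbit).
The orbit structure of x ↦ 74x mod 181: 10 orbits of sizes [20, 20, 20, 20, 20, 20, 20, 20, 20, 1].
181 − 10 = 171 transpositions; sign(π) = (−1)^171 = -1.
Zolotarev: (74|181) = -1, matching the cycle-count sign.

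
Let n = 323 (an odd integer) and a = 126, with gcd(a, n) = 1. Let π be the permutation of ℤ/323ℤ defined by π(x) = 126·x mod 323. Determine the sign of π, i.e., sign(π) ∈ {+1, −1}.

+1

Trace 122: π^k(122) = [122, 191, 164, 315, 284, 254, 27] for k=0..6.
The orbit structure of x ↦ 126x mod 323: 11 orbits of sizes [48, 48, 48, 48, 48, 48, 16, 6, 6, 6, 1].
11 cycles on 323: each ℓ→(−1)^(ℓ−1), product (−1)^312 = +1.
Via Zolotarev, sign(π_{126}) = (126|323) = +1.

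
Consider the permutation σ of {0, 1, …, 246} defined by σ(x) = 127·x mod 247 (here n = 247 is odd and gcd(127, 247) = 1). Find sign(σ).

-1

Start at x=237: 237 → 212 → 1 → 127 → 74 → 12 → 42 → … (one orbit).
16 cycles of lengths [18, 18, 18, 18, 18, 18, 18, 18, 18, 18, 18, 18, 18, 6, 6, 1].
Σ(ℓ_i−1) = 247−16 = 231; sign = (−1)^231 = -1.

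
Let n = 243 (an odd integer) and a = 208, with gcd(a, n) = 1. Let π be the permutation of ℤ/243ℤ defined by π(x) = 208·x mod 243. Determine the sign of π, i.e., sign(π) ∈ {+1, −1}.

+1

Start at x=28: 28 → 235 → 37 → 163 → 127 → 172 → 55 → … (one orbit).
27 cycles of lengths [27, 27, 27, 27, 27, 27, 9, 9, 9, 9, 9, 9, 3, 3, 3, 3, 3, 3, 1, 1, 1, 1, 1, 1, 1, 1, 1].
With 27 cycles on 243 points, sign = (−1)^{243−27} = +1.
The Jacobi symbol (208|243) = +1 (Zolotarev) agrees.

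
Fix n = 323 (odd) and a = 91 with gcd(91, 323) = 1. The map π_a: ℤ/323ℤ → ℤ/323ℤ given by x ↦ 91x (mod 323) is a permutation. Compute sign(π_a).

Orbit of 108 under x↦91x: [108, 138, 284, 4, 41, 178, 48]… (length divides ord_323(91)).
5 cycles of lengths [144, 144, 18, 16, 1].
n − c = 323 − 5 = 318; sign = (−1)^318 = +1.
Zolotarev: (91|323) = +1, matching the cycle-count sign.

+1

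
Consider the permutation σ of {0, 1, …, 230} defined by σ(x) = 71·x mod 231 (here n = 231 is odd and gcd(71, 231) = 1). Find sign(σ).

-1

Trace 169: π^k(169) = [169, 218, 1, 71, 190, 92, 64] for k=0..6.
Cycle type of π: 10×14 + 5×14 + 2×7 + 1×7; total 42 cycles.
With 42 cycles on 231 points, sign = (−1)^{231−42} = -1.
Zolotarev: (71|231) = -1, matching the cycle-count sign.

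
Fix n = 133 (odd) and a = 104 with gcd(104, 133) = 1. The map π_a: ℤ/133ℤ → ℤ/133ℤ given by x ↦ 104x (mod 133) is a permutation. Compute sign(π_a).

Start at x=6: 6 → 92 → 125 → 99 → 55 → 1 → 104 → … (one orbit).
π_104 has 12 disjoint cycles with lengths [18, 18, 18, 18, 18, 18, 9, 9, 2, 2, 2, 1] on {0,…,132}.
n − c = 133 − 12 = 121; sign = (−1)^121 = -1.

-1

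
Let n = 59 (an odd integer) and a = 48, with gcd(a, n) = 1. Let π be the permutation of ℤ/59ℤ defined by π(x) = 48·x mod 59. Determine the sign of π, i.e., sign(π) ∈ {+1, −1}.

Start at x=17: 17 → 49 → 51 → 29 → 35 → 28 → 46 → … (one orbit).
The orbit structure of x ↦ 48x mod 59: 3 orbits of sizes [29, 29, 1].
Σ(ℓ_i−1) = 59−3 = 56; sign = (−1)^56 = +1.
Check: (48/59) = +1 by Zolotarev.

+1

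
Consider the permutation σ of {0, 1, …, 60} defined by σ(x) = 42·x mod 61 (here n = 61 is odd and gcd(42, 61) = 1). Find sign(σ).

Orbit of 47 under x↦42x: [47, 22, 9, 12, 16, 1, 42]… (length divides ord_61(42)).
π_42 has 5 disjoint cycles with lengths [15, 15, 15, 15, 1] on {0,…,60}.
Σ(ℓ_i−1) = 61−5 = 56; sign = (−1)^56 = +1.
Via Zolotarev, sign(π_{42}) = (42|61) = +1.

+1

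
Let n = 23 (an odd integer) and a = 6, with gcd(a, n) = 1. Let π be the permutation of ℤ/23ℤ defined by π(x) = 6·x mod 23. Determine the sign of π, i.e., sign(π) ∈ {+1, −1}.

+1

Start at x=12: 12 → 3 → 18 → 16 → 4 → 1 → 6 → … (one orbit).
The orbit structure of x ↦ 6x mod 23: 3 orbits of sizes [11, 11, 1].
3 cycles on 23: each ℓ→(−1)^(ℓ−1), product (−1)^20 = +1.
Via Zolotarev, sign(π_{6}) = (6|23) = +1.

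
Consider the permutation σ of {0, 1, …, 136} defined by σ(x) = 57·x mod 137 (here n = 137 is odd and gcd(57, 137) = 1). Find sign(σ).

-1

Start at x=93: 93 → 95 → 72 → 131 → 69 → 97 → 49 → … (one orbit).
Decompose π into cycles: lengths [136, 1] (2 cycles, including the fixed point 0).
Σ(ℓ_i−1) = 137−2 = 135; sign = (−1)^135 = -1.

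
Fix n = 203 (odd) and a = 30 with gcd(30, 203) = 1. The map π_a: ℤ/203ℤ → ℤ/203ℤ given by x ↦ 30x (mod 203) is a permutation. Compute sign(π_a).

Orbit of 88 under x↦30x: [88, 1, 30]… (length divides ord_203(30)).
Decompose π into cycles: lengths [3, 3, 3, 3, 3, 3, 3, 3, 3, 3, 3, 3, 3, 3, 3, 3, 3, 3, 3, 3, 3, 3, 3, 3, 3, 3, 3, 3, 3, 3, 3, 3, 3, 3, 3, 3, 3, 3, 3, 3, 3, 3, 3, 3, 3, 3, 3, 3, 3, 3, 3, 3, 3, 3, 3, 3, 3, 3, 1, 1, 1, 1, 1, 1, 1, 1, 1, 1, 1, 1, 1, 1, 1, 1, 1, 1, 1, 1, 1, 1, 1, 1, 1, 1, 1, 1, 1] (87 cycles, including the fixed point 0).
Σ(ℓ_i−1) = 203−87 = 116; sign = (−1)^116 = +1.

+1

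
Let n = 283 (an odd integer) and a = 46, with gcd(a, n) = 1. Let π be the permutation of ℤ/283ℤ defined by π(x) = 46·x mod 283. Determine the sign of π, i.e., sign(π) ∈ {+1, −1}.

-1

Orbit of 206 under x↦46x: [206, 137, 76, 100, 72, 199, 98]… (length divides ord_283(46)).
Decompose π into cycles: lengths [282, 1] (2 cycles, including the fixed point 0).
Σ(ℓ_i−1) = 283−2 = 281; sign = (−1)^281 = -1.
Zolotarev: (46|283) = -1, matching the cycle-count sign.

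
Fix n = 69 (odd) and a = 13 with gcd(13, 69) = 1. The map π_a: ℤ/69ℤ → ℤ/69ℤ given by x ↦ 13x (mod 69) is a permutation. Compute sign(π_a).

Trace 58: π^k(58) = [58, 64, 4, 52, 55, 25, 49] for k=0..6.
The orbit structure of x ↦ 13x mod 69: 9 orbits of sizes [11, 11, 11, 11, 11, 11, 1, 1, 1].
9 cycles on 69: each ℓ→(−1)^(ℓ−1), product (−1)^60 = +1.

+1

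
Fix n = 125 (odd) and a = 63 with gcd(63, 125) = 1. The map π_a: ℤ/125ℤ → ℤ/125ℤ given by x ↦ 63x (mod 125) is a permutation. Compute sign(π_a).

-1

Trace 17: π^k(17) = [17, 71, 98, 49, 87, 106, 53] for k=0..6.
Decompose π into cycles: lengths [100, 20, 4, 1] (4 cycles, including the fixed point 0).
Σ(ℓ_i−1) = 125−4 = 121; sign = (−1)^121 = -1.
The Jacobi symbol (63|125) = -1 (Zolotarev) agrees.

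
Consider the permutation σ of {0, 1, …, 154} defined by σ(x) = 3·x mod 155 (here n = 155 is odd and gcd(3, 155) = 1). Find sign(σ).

Trace 66: π^k(66) = [66, 43, 129, 77, 76, 73, 64] for k=0..6.
The orbit structure of x ↦ 3x mod 155: 5 orbits of sizes [60, 60, 30, 4, 1].
5 cycles on 155: each ℓ→(−1)^(ℓ−1), product (−1)^150 = +1.
The Jacobi symbol (3|155) = +1 (Zolotarev) agrees.

+1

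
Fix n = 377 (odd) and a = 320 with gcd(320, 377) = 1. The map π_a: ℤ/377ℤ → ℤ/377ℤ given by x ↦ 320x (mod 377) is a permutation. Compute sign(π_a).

Start at x=291: 291 → 1 → 320 → 233 → 291 (one orbit).
Cycle type of π: 4×87 + 1×29; total 116 cycles.
116 cycles on 377: each ℓ→(−1)^(ℓ−1), product (−1)^261 = -1.
Check: (320/377) = -1 by Zolotarev.

-1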